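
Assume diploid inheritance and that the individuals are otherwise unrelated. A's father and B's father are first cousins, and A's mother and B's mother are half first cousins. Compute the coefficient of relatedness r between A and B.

Independent pedigree routes through distinct common ancestors add.
A and B are related in two ways: second cousins through their fathers (r = 1/32) and half second cousins through their mothers (r = 1/64).
r = 1/32 + 1/64 = 0.046875.

0.046875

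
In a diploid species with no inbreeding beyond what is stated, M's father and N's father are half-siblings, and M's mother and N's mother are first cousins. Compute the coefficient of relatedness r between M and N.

0.09375

Independent pedigree routes through distinct common ancestors add.
M and N are related in two ways: half first cousins through their fathers (r = 1/16) and second cousins through their mothers (r = 1/32).
r = 1/16 + 1/32 = 3/32 = 0.09375.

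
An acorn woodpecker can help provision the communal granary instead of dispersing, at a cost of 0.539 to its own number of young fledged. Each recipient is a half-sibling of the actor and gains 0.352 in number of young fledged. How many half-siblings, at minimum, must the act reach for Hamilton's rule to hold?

7

r to a half-sibling = 0.25 (half-sibs share one parent — one path of length 2: r = (1/2)^2 = 1/4).
Hamilton's rule: n·r·B > C  ⇒  n > C/(r·B) = 0.539/(0.25·0.352) = 6.125.
The smallest integer exceeding 6.125 is 7.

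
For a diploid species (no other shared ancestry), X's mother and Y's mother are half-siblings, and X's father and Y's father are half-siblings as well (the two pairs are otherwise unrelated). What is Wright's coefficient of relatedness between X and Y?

0.125

Relatedness sums over independent paths through distinct common ancestors.
X and Y are related in two ways: half first cousins through their mothers (r = 1/16) and half first cousins through their fathers (r = 1/16).
r = 1/16 + 1/16 = 0.125.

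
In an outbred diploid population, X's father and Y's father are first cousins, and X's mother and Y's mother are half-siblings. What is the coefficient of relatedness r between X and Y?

0.09375

With two independent routes of shared ancestry, r is the sum of the two contributions.
X and Y are related in two ways: second cousins through their fathers (r = 1/32) and half first cousins through their mothers (r = 1/16).
r = 1/32 + 1/16 = 0.09375.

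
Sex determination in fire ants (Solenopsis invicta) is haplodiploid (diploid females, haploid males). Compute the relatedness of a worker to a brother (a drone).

0.25

Her haploid brother carries none of their father's genes and a random half of their mother's genome; that half matches the maternal half of her own genome with probability 1/2: r = 1/2 · 1/2 = 1/4.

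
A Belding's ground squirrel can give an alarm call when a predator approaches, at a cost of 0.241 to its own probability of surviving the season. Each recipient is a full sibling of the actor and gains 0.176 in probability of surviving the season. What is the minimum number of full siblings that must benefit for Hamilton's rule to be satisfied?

r to a full sibling = 1/2 (full sibs share both parents — two paths of length 2: r = 2·(1/2)^2 = 1/2).
Hamilton's rule: n·r·B > C  ⇒  n > C/(r·B) = 0.241/(0.5·0.176) = 2.739.
The smallest integer exceeding 2.739 is 3.

3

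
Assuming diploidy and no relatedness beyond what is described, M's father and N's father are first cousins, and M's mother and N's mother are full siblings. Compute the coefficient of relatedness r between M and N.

0.15625

With two independent routes of shared ancestry, r is the sum of the two contributions.
M and N are related in two ways: second cousins through their fathers (r = 1/32) and first cousins through their mothers (r = 1/8).
r = 1/32 + 1/8 = 0.15625.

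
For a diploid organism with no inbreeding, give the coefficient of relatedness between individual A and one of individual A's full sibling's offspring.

0.25

Each parent–offspring link contributes a factor of 1/2, and independent paths through distinct common ancestors add.
Full aunt/uncle↔niece/nephew: two paths of length 3 through the shared grandparent pair: r = 2·(1/2)^3 = 1/4.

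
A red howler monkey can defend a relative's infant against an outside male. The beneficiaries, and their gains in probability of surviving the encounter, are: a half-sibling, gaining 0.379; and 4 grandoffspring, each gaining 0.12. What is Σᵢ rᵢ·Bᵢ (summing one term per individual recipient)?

0.21475

r to a half-sibling = 1/4 (half-sibs share one parent — one path of length 2: r = (1/2)^2 = 1/4).
r to a grandoffspring = 1/4 (two parent–offspring links: r = (1/2)^2 = 1/4).
Summing one r·B term per recipient: 1·0.25·0.379 + 4·0.25·0.12 = 0.21475.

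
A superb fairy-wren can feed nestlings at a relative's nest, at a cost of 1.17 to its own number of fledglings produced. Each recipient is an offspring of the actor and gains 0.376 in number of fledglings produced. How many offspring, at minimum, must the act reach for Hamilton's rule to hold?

7

r to an offspring = 0.5 (one parent–offspring link: r = (1/2)^1 = 1/2).
Hamilton's rule: n·r·B > C  ⇒  n > C/(r·B) = 1.17/(0.5·0.376) = 6.223.
The smallest integer exceeding 6.223 is 7.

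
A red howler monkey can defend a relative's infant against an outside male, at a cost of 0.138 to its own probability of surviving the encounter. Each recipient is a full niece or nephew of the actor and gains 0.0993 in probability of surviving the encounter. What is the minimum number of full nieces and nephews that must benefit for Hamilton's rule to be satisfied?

6

r to a full niece or nephew = 1/4 (full aunt/uncle↔niece/nephew: two paths of length 3 through the shared grandparent pair: r = 2·(1/2)^3 = 1/4).
Hamilton's rule: n·r·B > C  ⇒  n > C/(r·B) = 0.138/(0.25·0.0993) = 5.559.
The smallest integer exceeding 5.559 is 6.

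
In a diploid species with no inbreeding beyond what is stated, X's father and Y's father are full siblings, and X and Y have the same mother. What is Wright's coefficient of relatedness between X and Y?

Relatedness sums over independent paths through distinct common ancestors.
X and Y are related in two ways: first cousins through their fathers (r = 1/8) and half-sibs through their shared mother (r = 1/4).
r = 1/8 + 1/4 = 3/8 = 0.375.

0.375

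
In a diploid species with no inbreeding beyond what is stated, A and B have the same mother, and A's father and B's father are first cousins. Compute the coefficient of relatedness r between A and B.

Wright's path rule: contributions from independent ancestry routes add.
A and B are related in two ways: half-sibs through their shared mother (r = 1/4) and second cousins through their fathers (r = 1/32).
r = 1/4 + 1/32 = 9/32 = 0.28125.

0.28125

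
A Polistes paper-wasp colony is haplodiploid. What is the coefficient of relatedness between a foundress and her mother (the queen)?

One meiotic link between diploid queen and diploid daughter: r = 1/2.

0.5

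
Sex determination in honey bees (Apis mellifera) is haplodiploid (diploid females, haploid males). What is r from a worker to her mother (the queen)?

0.5

One meiotic link between diploid queen and diploid daughter: r = 1/2.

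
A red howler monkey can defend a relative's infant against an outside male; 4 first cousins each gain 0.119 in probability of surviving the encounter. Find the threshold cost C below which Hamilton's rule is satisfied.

r to a first cousin = 0.125 (first cousins share one grandparent pair — two paths of length 4: r = 2·(1/2)^4 = 1/8).
Hamilton's rule: n·r·B > C, so the trait is favored while C < n·r·B = 4·0.125·0.119 = 0.0595.

0.0595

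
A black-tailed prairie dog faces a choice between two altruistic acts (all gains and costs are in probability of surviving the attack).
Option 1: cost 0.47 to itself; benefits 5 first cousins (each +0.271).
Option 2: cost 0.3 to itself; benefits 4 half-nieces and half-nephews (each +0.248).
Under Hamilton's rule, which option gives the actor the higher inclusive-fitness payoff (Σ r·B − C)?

Option 2

Option 1: r to a first cousin = 0.125.
Option 1: Σ r·B − C = (5·0.125·0.271) − 0.47 = -0.300625.
Option 2: r to a half-niece or half-nephew = 0.125.
Option 2: Σ r·B − C = (4·0.125·0.248) − 0.3 = -0.176.
Option 2 has the higher net inclusive-fitness payoff.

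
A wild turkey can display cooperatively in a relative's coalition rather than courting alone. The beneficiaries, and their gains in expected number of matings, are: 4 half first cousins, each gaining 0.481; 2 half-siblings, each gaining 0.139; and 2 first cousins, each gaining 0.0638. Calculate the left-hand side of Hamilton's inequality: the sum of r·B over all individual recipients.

0.2057

r to a half first cousin = 1/16 (half first cousins share one grandparent — one path of length 4: r = (1/2)^4 = 1/16).
r to a half-sibling = 1/4 (half-sibs share one parent — one path of length 2: r = (1/2)^2 = 1/4).
r to a first cousin = 0.125 (first cousins share one grandparent pair — two paths of length 4: r = 2·(1/2)^4 = 1/8).
Summing one r·B term per recipient: 4·0.0625·0.481 + 2·0.25·0.139 + 2·0.125·0.0638 = 0.2057.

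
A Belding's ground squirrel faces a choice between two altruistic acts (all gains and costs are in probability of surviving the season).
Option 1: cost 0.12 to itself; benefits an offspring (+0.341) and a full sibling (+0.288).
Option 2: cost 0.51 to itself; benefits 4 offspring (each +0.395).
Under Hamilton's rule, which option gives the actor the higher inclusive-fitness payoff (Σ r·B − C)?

Option 2

Option 1: r to an offspring = 0.5.
Option 1: r to a full sibling = 0.5.
Option 1: Σ r·B − C = (1·0.5·0.341 + 1·0.5·0.288) − 0.12 = 0.1945.
Option 2: r to an offspring = 0.5.
Option 2: Σ r·B − C = (4·0.5·0.395) − 0.51 = 0.28.
Option 2 has the higher net inclusive-fitness payoff.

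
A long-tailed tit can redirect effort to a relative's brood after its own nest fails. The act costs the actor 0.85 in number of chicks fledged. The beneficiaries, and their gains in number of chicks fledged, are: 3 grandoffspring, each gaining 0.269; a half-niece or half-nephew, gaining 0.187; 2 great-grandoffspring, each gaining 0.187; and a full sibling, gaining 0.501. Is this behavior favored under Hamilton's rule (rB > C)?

Hamilton's rule: the trait is favored when the sum of r·B over every recipient exceeds the actor's cost C.
r to a grandoffspring = 0.25 (two parent–offspring links: r = (1/2)^2 = 1/4).
r to a half-niece or half-nephew = 0.125 (half-aunt/uncle↔niece/nephew: one path of length 3: r = (1/2)^3 = 1/8).
r to a great-grandoffspring = 1/8 (three parent–offspring links: r = (1/2)^3 = 1/8).
r to a full sibling = 1/2 (full sibs share both parents — two paths of length 2: r = 2·(1/2)^2 = 1/2).
Summing one r·B term per recipient: 3·0.25·0.269 + 1·0.125·0.187 + 2·0.125·0.187 + 1·0.5·0.501 = 0.522375.
0.522375 < 0.85: the indirect benefit is less than the cost.

No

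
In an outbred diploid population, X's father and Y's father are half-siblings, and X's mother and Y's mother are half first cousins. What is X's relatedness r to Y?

0.078125

Independent pedigree routes through distinct common ancestors add.
X and Y are related in two ways: half first cousins through their fathers (r = 1/16) and half second cousins through their mothers (r = 1/64).
r = 1/16 + 1/64 = 5/64 = 0.078125.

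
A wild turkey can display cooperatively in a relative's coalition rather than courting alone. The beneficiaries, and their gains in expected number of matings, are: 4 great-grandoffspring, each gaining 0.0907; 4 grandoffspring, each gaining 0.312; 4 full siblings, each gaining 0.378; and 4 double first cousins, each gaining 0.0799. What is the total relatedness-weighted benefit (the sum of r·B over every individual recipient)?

1.19325

r to a great-grandoffspring = 1/8 (three parent–offspring links: r = (1/2)^3 = 1/8).
r to a grandoffspring = 0.25 (two parent–offspring links: r = (1/2)^2 = 1/4).
r to a full sibling = 1/2 (full sibs share both parents — two paths of length 2: r = 2·(1/2)^2 = 1/2).
r to a double first cousin = 0.25 (double first cousins share both grandparent pairs — four paths of length 4: r = 4·(1/2)^4 = 1/4).
Summing one r·B term per recipient: 4·0.125·0.0907 + 4·0.25·0.312 + 4·0.5·0.378 + 4·0.25·0.0799 = 1.19325.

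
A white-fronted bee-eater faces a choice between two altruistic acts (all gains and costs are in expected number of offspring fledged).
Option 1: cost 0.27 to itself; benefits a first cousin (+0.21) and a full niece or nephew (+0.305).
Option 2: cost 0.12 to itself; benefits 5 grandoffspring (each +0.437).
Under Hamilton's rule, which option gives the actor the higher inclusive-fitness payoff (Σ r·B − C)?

Option 1: r to a first cousin = 0.125.
Option 1: r to a full niece or nephew = 0.25.
Option 1: Σ r·B − C = (1·0.125·0.21 + 1·0.25·0.305) − 0.27 = -0.1675.
Option 2: r to a grandoffspring = 0.25.
Option 2: Σ r·B − C = (5·0.25·0.437) − 0.12 = 0.42625.
Option 2 has the higher net inclusive-fitness payoff.

Option 2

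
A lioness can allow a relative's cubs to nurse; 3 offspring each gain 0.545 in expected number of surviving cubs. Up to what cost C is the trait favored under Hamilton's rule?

r to an offspring = 0.5 (one parent–offspring link: r = (1/2)^1 = 1/2).
Hamilton's rule: n·r·B > C, so the trait is favored while C < n·r·B = 3·0.5·0.545 = 0.8175.

0.8175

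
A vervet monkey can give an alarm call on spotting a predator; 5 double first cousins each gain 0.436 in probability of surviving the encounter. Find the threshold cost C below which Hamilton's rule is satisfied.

r to a double first cousin = 1/4 (double first cousins share both grandparent pairs — four paths of length 4: r = 4·(1/2)^4 = 1/4).
Hamilton's rule: n·r·B > C, so the trait is favored while C < n·r·B = 5·0.25·0.436 = 0.545.

0.545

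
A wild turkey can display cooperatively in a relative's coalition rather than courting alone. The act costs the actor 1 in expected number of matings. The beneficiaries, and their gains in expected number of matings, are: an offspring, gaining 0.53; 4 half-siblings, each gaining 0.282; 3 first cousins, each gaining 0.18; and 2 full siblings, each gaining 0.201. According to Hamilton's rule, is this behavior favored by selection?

No

Hamilton's rule: the trait is favored when the sum of r·B over every recipient exceeds the actor's cost C.
r to an offspring = 0.5 (one parent–offspring link: r = (1/2)^1 = 1/2).
r to a half-sibling = 1/4 (half-sibs share one parent — one path of length 2: r = (1/2)^2 = 1/4).
r to a first cousin = 1/8 (first cousins share one grandparent pair — two paths of length 4: r = 2·(1/2)^4 = 1/8).
r to a full sibling = 1/2 (full sibs share both parents — two paths of length 2: r = 2·(1/2)^2 = 1/2).
Summing one r·B term per recipient: 1·0.5·0.53 + 4·0.25·0.282 + 3·0.125·0.18 + 2·0.5·0.201 = 0.8155.
0.8155 < 1: the indirect benefit is less than the cost.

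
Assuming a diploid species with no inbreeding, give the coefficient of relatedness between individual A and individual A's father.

0.5

Each parent–offspring link contributes a factor of 1/2, and independent paths through distinct common ancestors add.
One parent–offspring link: r = (1/2)^1 = 1/2.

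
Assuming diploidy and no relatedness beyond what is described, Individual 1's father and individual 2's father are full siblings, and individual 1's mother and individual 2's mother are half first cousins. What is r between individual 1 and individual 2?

Independent pedigree routes through distinct common ancestors add.
Individual 1 and individual 2 are related in two ways: first cousins through their fathers (r = 1/8) and half second cousins through their mothers (r = 1/64).
r = 1/8 + 1/64 = 9/64 = 0.140625.

0.140625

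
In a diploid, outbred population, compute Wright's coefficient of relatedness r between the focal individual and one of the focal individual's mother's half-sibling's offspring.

Each parent–offspring link contributes a factor of 1/2, and independent paths through distinct common ancestors add.
Half first cousins share one grandparent — one path of length 4: r = (1/2)^4 = 1/16.

0.0625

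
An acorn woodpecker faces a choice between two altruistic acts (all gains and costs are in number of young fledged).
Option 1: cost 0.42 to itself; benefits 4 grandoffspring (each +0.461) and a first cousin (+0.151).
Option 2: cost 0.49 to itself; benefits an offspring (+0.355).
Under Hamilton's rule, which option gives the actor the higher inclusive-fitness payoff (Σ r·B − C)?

Option 1: r to a grandoffspring = 0.25.
Option 1: r to a first cousin = 0.125.
Option 1: Σ r·B − C = (4·0.25·0.461 + 1·0.125·0.151) − 0.42 = 0.059875.
Option 2: r to an offspring = 0.5.
Option 2: Σ r·B − C = (1·0.5·0.355) − 0.49 = -0.3125.
Option 1 has the higher net inclusive-fitness payoff.

Option 1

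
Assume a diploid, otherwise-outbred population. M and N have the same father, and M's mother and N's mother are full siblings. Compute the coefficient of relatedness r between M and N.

Independent pedigree routes through distinct common ancestors add.
M and N are related in two ways: half-sibs through their shared father (r = 1/4) and first cousins through their mothers (r = 1/8).
r = 1/4 + 1/8 = 0.375.

0.375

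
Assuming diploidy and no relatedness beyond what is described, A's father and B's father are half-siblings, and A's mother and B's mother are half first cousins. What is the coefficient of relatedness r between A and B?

Wright's path rule: contributions from independent ancestry routes add.
A and B are related in two ways: half first cousins through their fathers (r = 1/16) and half second cousins through their mothers (r = 1/64).
r = 1/16 + 1/64 = 5/64 = 0.078125.

0.078125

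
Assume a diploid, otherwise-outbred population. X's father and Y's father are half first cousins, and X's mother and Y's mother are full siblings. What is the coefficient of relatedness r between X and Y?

0.140625

With two independent routes of shared ancestry, r is the sum of the two contributions.
X and Y are related in two ways: half second cousins through their fathers (r = 1/64) and first cousins through their mothers (r = 1/8).
r = 1/64 + 1/8 = 9/64 = 0.140625.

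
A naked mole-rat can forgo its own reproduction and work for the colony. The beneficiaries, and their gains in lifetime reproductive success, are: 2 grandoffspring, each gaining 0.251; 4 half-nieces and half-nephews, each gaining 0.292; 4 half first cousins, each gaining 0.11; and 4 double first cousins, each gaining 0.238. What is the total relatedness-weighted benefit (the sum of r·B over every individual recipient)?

0.537

r to a grandoffspring = 1/4 (two parent–offspring links: r = (1/2)^2 = 1/4).
r to a half-niece or half-nephew = 1/8 (half-aunt/uncle↔niece/nephew: one path of length 3: r = (1/2)^3 = 1/8).
r to a half first cousin = 0.0625 (half first cousins share one grandparent — one path of length 4: r = (1/2)^4 = 1/16).
r to a double first cousin = 1/4 (double first cousins share both grandparent pairs — four paths of length 4: r = 4·(1/2)^4 = 1/4).
Summing one r·B term per recipient: 2·0.25·0.251 + 4·0.125·0.292 + 4·0.0625·0.11 + 4·0.25·0.238 = 0.537.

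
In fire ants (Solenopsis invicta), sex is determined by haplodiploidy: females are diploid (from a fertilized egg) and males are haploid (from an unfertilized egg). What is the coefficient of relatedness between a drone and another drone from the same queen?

Haploid brothers each carry a random half of the queen's diploid genome, so on average they share half: r = 1/2.

0.5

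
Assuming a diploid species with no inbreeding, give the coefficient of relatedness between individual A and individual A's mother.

0.5

Each parent–offspring link contributes a factor of 1/2, and independent paths through distinct common ancestors add.
One parent–offspring link: r = (1/2)^1 = 1/2.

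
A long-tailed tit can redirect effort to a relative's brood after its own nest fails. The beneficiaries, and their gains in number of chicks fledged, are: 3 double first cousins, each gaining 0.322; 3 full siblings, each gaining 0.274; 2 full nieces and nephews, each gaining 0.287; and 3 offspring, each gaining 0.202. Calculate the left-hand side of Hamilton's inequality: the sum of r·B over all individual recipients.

1.099

r to a double first cousin = 0.25 (double first cousins share both grandparent pairs — four paths of length 4: r = 4·(1/2)^4 = 1/4).
r to a full sibling = 0.5 (full sibs share both parents — two paths of length 2: r = 2·(1/2)^2 = 1/2).
r to a full niece or nephew = 0.25 (full aunt/uncle↔niece/nephew: two paths of length 3 through the shared grandparent pair: r = 2·(1/2)^3 = 1/4).
r to an offspring = 0.5 (one parent–offspring link: r = (1/2)^1 = 1/2).
Summing one r·B term per recipient: 3·0.25·0.322 + 3·0.5·0.274 + 2·0.25·0.287 + 3·0.5·0.202 = 1.099.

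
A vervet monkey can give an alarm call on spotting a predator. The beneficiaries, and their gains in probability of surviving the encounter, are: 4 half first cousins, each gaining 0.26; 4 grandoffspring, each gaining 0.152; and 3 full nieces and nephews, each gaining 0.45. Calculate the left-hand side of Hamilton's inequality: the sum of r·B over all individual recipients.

0.5545

r to a half first cousin = 0.0625 (half first cousins share one grandparent — one path of length 4: r = (1/2)^4 = 1/16).
r to a grandoffspring = 1/4 (two parent–offspring links: r = (1/2)^2 = 1/4).
r to a full niece or nephew = 0.25 (full aunt/uncle↔niece/nephew: two paths of length 3 through the shared grandparent pair: r = 2·(1/2)^3 = 1/4).
Summing one r·B term per recipient: 4·0.0625·0.26 + 4·0.25·0.152 + 3·0.25·0.45 = 0.5545.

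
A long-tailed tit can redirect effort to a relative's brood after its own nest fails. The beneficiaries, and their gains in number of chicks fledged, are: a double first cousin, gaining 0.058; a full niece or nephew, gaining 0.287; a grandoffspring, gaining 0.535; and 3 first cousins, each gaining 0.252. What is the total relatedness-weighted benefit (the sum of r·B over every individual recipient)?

0.3145

r to a double first cousin = 0.25 (double first cousins share both grandparent pairs — four paths of length 4: r = 4·(1/2)^4 = 1/4).
r to a full niece or nephew = 1/4 (full aunt/uncle↔niece/nephew: two paths of length 3 through the shared grandparent pair: r = 2·(1/2)^3 = 1/4).
r to a grandoffspring = 1/4 (two parent–offspring links: r = (1/2)^2 = 1/4).
r to a first cousin = 0.125 (first cousins share one grandparent pair — two paths of length 4: r = 2·(1/2)^4 = 1/8).
Summing one r·B term per recipient: 1·0.25·0.058 + 1·0.25·0.287 + 1·0.25·0.535 + 3·0.125·0.252 = 0.3145.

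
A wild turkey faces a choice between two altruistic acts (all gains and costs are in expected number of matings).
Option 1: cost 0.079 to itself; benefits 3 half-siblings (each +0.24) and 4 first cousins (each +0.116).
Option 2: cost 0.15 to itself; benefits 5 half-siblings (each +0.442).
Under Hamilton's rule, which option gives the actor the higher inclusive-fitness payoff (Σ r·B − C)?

Option 1: r to a half-sibling = 0.25.
Option 1: r to a first cousin = 0.125.
Option 1: Σ r·B − C = (3·0.25·0.24 + 4·0.125·0.116) − 0.079 = 0.159.
Option 2: r to a half-sibling = 0.25.
Option 2: Σ r·B − C = (5·0.25·0.442) − 0.15 = 0.4025.
Option 2 has the higher net inclusive-fitness payoff.

Option 2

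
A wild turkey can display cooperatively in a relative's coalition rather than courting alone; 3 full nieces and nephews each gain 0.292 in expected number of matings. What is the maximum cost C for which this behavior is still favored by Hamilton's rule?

0.219

r to a full niece or nephew = 1/4 (full aunt/uncle↔niece/nephew: two paths of length 3 through the shared grandparent pair: r = 2·(1/2)^3 = 1/4).
Hamilton's rule: n·r·B > C, so the trait is favored while C < n·r·B = 3·0.25·0.292 = 0.219.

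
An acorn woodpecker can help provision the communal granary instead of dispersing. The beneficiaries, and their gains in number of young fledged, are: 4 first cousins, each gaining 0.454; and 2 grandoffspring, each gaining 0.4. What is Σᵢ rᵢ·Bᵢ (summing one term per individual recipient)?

r to a first cousin = 0.125 (first cousins share one grandparent pair — two paths of length 4: r = 2·(1/2)^4 = 1/8).
r to a grandoffspring = 0.25 (two parent–offspring links: r = (1/2)^2 = 1/4).
Summing one r·B term per recipient: 4·0.125·0.454 + 2·0.25·0.4 = 0.427.

0.427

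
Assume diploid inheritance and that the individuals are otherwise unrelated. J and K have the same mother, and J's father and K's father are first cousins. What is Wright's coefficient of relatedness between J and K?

0.28125

Independent pedigree routes through distinct common ancestors add.
J and K are related in two ways: half-sibs through their shared mother (r = 1/4) and second cousins through their fathers (r = 1/32).
r = 1/4 + 1/32 = 0.28125.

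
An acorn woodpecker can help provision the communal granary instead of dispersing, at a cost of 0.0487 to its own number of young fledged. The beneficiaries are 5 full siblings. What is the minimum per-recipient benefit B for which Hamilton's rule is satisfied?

r to a full sibling = 1/2 (full sibs share both parents — two paths of length 2: r = 2·(1/2)^2 = 1/2).
Hamilton's rule with n recipients of equal r: n·r·B > C, so B > C/(n·r) = 0.0487/(5·0.5) = 0.0195.

0.0195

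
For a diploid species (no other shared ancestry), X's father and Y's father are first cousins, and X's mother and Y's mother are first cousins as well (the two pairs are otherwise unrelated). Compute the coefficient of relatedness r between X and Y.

With two independent routes of shared ancestry, r is the sum of the two contributions.
X and Y are related in two ways: second cousins through their fathers (r = 1/32) and second cousins through their mothers (r = 1/32).
r = 1/32 + 1/32 = 1/16 = 0.0625.

0.0625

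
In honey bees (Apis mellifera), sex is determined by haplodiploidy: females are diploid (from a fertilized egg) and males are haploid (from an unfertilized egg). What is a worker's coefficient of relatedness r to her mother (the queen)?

0.5

One meiotic link between diploid queen and diploid daughter: r = 1/2.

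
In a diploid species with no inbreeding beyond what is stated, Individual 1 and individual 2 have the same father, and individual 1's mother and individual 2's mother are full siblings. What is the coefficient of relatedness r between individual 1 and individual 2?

With two independent routes of shared ancestry, r is the sum of the two contributions.
Individual 1 and individual 2 are related in two ways: half-sibs through their shared father (r = 1/4) and first cousins through their mothers (r = 1/8).
r = 1/4 + 1/8 = 0.375.

0.375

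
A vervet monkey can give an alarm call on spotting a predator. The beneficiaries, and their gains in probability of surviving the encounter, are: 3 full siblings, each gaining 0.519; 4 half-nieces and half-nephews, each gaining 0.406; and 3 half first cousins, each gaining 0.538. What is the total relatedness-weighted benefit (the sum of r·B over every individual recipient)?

1.082375

r to a full sibling = 1/2 (full sibs share both parents — two paths of length 2: r = 2·(1/2)^2 = 1/2).
r to a half-niece or half-nephew = 1/8 (half-aunt/uncle↔niece/nephew: one path of length 3: r = (1/2)^3 = 1/8).
r to a half first cousin = 1/16 (half first cousins share one grandparent — one path of length 4: r = (1/2)^4 = 1/16).
Summing one r·B term per recipient: 3·0.5·0.519 + 4·0.125·0.406 + 3·0.0625·0.538 = 1.082375.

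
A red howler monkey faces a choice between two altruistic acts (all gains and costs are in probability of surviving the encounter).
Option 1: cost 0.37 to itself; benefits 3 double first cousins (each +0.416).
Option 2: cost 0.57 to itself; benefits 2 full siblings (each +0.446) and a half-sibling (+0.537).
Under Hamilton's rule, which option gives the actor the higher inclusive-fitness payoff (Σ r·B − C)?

Option 1: r to a double first cousin = 0.25.
Option 1: Σ r·B − C = (3·0.25·0.416) − 0.37 = -0.058.
Option 2: r to a full sibling = 0.5.
Option 2: r to a half-sibling = 0.25.
Option 2: Σ r·B − C = (2·0.5·0.446 + 1·0.25·0.537) − 0.57 = 0.01025.
Option 2 has the higher net inclusive-fitness payoff.

Option 2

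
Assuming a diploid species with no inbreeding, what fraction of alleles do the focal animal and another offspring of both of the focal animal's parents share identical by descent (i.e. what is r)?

0.5

Each parent–offspring link contributes a factor of 1/2, and independent paths through distinct common ancestors add.
Full sibs share both parents — two paths of length 2: r = 2·(1/2)^2 = 1/2.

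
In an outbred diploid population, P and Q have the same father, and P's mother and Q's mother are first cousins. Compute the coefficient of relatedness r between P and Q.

Relatedness sums over independent paths through distinct common ancestors.
P and Q are related in two ways: half-sibs through their shared father (r = 1/4) and second cousins through their mothers (r = 1/32).
r = 1/4 + 1/32 = 9/32 = 0.28125.

0.28125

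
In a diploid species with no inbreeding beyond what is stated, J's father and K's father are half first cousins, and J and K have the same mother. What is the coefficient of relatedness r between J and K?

0.265625

Independent pedigree routes through distinct common ancestors add.
J and K are related in two ways: half second cousins through their fathers (r = 1/64) and half-sibs through their shared mother (r = 1/4).
r = 1/64 + 1/4 = 17/64 = 0.265625.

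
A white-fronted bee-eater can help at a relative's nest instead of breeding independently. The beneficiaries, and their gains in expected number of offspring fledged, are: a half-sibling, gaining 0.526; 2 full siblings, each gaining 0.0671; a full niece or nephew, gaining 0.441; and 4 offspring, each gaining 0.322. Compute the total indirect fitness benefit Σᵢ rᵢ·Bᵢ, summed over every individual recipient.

0.95285

r to a half-sibling = 0.25 (half-sibs share one parent — one path of length 2: r = (1/2)^2 = 1/4).
r to a full sibling = 0.5 (full sibs share both parents — two paths of length 2: r = 2·(1/2)^2 = 1/2).
r to a full niece or nephew = 0.25 (full aunt/uncle↔niece/nephew: two paths of length 3 through the shared grandparent pair: r = 2·(1/2)^3 = 1/4).
r to an offspring = 0.5 (one parent–offspring link: r = (1/2)^1 = 1/2).
Summing one r·B term per recipient: 1·0.25·0.526 + 2·0.5·0.0671 + 1·0.25·0.441 + 4·0.5·0.322 = 0.95285.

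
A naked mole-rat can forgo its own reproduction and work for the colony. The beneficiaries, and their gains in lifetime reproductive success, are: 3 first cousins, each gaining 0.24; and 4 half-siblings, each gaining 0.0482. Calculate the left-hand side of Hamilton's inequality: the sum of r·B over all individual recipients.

r to a first cousin = 0.125 (first cousins share one grandparent pair — two paths of length 4: r = 2·(1/2)^4 = 1/8).
r to a half-sibling = 0.25 (half-sibs share one parent — one path of length 2: r = (1/2)^2 = 1/4).
Summing one r·B term per recipient: 3·0.125·0.24 + 4·0.25·0.0482 = 0.1382.

0.1382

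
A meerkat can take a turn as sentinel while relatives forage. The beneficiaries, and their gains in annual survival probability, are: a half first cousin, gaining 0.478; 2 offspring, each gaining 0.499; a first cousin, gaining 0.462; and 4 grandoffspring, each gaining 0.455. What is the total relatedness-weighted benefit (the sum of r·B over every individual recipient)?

1.041625

r to a half first cousin = 1/16 (half first cousins share one grandparent — one path of length 4: r = (1/2)^4 = 1/16).
r to an offspring = 1/2 (one parent–offspring link: r = (1/2)^1 = 1/2).
r to a first cousin = 0.125 (first cousins share one grandparent pair — two paths of length 4: r = 2·(1/2)^4 = 1/8).
r to a grandoffspring = 1/4 (two parent–offspring links: r = (1/2)^2 = 1/4).
Summing one r·B term per recipient: 1·0.0625·0.478 + 2·0.5·0.499 + 1·0.125·0.462 + 4·0.25·0.455 = 1.041625.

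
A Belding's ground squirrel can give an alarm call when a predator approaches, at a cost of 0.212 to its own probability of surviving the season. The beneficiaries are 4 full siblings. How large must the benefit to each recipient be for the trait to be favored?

0.106

r to a full sibling = 0.5 (full sibs share both parents — two paths of length 2: r = 2·(1/2)^2 = 1/2).
Hamilton's rule with n recipients of equal r: n·r·B > C, so B > C/(n·r) = 0.212/(4·0.5) = 0.106.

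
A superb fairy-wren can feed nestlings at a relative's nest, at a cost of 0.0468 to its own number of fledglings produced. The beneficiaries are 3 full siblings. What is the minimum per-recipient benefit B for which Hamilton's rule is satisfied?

r to a full sibling = 1/2 (full sibs share both parents — two paths of length 2: r = 2·(1/2)^2 = 1/2).
Hamilton's rule with n recipients of equal r: n·r·B > C, so B > C/(n·r) = 0.0468/(3·0.5) = 0.0312.

0.0312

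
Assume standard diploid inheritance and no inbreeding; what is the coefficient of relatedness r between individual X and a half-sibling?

Half-sibs share one parent — one path of length 2: r = (1/2)^2 = 1/4.

0.25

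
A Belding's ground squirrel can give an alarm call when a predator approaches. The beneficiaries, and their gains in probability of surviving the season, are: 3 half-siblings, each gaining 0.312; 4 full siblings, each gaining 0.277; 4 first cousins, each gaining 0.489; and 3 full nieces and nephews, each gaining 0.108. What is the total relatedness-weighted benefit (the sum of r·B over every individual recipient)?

1.1135

r to a half-sibling = 1/4 (half-sibs share one parent — one path of length 2: r = (1/2)^2 = 1/4).
r to a full sibling = 1/2 (full sibs share both parents — two paths of length 2: r = 2·(1/2)^2 = 1/2).
r to a first cousin = 1/8 (first cousins share one grandparent pair — two paths of length 4: r = 2·(1/2)^4 = 1/8).
r to a full niece or nephew = 0.25 (full aunt/uncle↔niece/nephew: two paths of length 3 through the shared grandparent pair: r = 2·(1/2)^3 = 1/4).
Summing one r·B term per recipient: 3·0.25·0.312 + 4·0.5·0.277 + 4·0.125·0.489 + 3·0.25·0.108 = 1.1135.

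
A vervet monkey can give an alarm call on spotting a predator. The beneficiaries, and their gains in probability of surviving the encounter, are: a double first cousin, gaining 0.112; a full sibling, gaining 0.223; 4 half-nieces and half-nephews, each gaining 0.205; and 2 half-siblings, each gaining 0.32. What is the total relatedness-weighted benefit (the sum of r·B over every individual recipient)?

r to a double first cousin = 0.25 (double first cousins share both grandparent pairs — four paths of length 4: r = 4·(1/2)^4 = 1/4).
r to a full sibling = 1/2 (full sibs share both parents — two paths of length 2: r = 2·(1/2)^2 = 1/2).
r to a half-niece or half-nephew = 1/8 (half-aunt/uncle↔niece/nephew: one path of length 3: r = (1/2)^3 = 1/8).
r to a half-sibling = 0.25 (half-sibs share one parent — one path of length 2: r = (1/2)^2 = 1/4).
Summing one r·B term per recipient: 1·0.25·0.112 + 1·0.5·0.223 + 4·0.125·0.205 + 2·0.25·0.32 = 0.402.

0.402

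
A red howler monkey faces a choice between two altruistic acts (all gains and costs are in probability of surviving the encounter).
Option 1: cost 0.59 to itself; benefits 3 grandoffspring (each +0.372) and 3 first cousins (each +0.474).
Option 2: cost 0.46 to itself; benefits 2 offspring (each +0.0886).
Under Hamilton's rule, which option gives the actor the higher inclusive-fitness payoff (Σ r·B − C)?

Option 1

Option 1: r to a grandoffspring = 0.25.
Option 1: r to a first cousin = 0.125.
Option 1: Σ r·B − C = (3·0.25·0.372 + 3·0.125·0.474) − 0.59 = -0.13325.
Option 2: r to an offspring = 0.5.
Option 2: Σ r·B − C = (2·0.5·0.0886) − 0.46 = -0.3714.
Option 1 has the higher net inclusive-fitness payoff.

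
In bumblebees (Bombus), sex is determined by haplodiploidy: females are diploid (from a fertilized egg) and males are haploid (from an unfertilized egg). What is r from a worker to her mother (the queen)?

0.5

One meiotic link between diploid queen and diploid daughter: r = 1/2.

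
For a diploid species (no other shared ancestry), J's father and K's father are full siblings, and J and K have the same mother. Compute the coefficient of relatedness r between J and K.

0.375

Relatedness sums over independent paths through distinct common ancestors.
J and K are related in two ways: first cousins through their fathers (r = 1/8) and half-sibs through their shared mother (r = 1/4).
r = 1/8 + 1/4 = 0.375.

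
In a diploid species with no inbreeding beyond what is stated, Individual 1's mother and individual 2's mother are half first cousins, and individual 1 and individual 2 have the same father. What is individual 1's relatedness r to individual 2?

With two independent routes of shared ancestry, r is the sum of the two contributions.
Individual 1 and individual 2 are related in two ways: half second cousins through their mothers (r = 1/64) and half-sibs through their shared father (r = 1/4).
r = 1/64 + 1/4 = 17/64 = 0.265625.

0.265625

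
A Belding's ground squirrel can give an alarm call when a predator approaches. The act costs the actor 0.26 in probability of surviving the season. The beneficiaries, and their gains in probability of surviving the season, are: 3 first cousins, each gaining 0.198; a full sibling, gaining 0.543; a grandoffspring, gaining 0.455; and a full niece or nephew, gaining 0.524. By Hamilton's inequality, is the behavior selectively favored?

Yes

Hamilton's rule: the trait is favored when the sum of r·B over every recipient exceeds the actor's cost C.
r to a first cousin = 0.125 (first cousins share one grandparent pair — two paths of length 4: r = 2·(1/2)^4 = 1/8).
r to a full sibling = 1/2 (full sibs share both parents — two paths of length 2: r = 2·(1/2)^2 = 1/2).
r to a grandoffspring = 0.25 (two parent–offspring links: r = (1/2)^2 = 1/4).
r to a full niece or nephew = 1/4 (full aunt/uncle↔niece/nephew: two paths of length 3 through the shared grandparent pair: r = 2·(1/2)^3 = 1/4).
Summing one r·B term per recipient: 3·0.125·0.198 + 1·0.5·0.543 + 1·0.25·0.455 + 1·0.25·0.524 = 0.5905.
0.5905 > 0.26: the indirect benefit exceeds the cost.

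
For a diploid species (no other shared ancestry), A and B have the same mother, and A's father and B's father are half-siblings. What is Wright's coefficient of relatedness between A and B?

Independent pedigree routes through distinct common ancestors add.
A and B are related in two ways: half-sibs through their shared mother (r = 1/4) and half first cousins through their fathers (r = 1/16).
r = 1/4 + 1/16 = 5/16 = 0.3125.

0.3125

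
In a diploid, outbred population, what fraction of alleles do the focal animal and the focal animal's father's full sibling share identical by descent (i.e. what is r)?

0.25

Each parent–offspring link contributes a factor of 1/2, and independent paths through distinct common ancestors add.
Full aunt/uncle↔niece/nephew: two paths of length 3 through the shared grandparent pair: r = 2·(1/2)^3 = 1/4.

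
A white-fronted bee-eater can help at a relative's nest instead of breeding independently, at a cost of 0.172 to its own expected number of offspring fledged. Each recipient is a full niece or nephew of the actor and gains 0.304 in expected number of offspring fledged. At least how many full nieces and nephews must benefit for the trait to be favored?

3

r to a full niece or nephew = 1/4 (full aunt/uncle↔niece/nephew: two paths of length 3 through the shared grandparent pair: r = 2·(1/2)^3 = 1/4).
Hamilton's rule: n·r·B > C  ⇒  n > C/(r·B) = 0.172/(0.25·0.304) = 2.263.
The smallest integer exceeding 2.263 is 3.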